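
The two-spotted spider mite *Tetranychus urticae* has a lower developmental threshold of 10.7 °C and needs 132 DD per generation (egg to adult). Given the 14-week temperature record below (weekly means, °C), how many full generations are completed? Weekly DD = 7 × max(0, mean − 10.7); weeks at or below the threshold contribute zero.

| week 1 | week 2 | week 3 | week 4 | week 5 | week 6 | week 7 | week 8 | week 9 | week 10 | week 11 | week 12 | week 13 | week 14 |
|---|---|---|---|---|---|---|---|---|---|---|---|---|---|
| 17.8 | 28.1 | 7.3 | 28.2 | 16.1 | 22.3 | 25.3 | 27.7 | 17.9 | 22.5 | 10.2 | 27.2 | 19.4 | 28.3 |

Weekly DD (7 × max(0, T̄ − 10.7)): 49.7, 121.8, 0.0, 122.5, 37.8, 81.2, 102.2, 119.0, 50.4, 82.6, 0.0, 115.5, 60.9, 123.2.
Season total = 1066.8 DD.
Complete generations = ⌊1066.8 / 132⌋ = 8.

8 generations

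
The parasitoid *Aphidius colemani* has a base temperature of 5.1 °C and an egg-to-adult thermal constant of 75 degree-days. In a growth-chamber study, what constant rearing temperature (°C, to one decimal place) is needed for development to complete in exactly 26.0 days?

Required daily accumulation = 75 / 26.0 = 2.885 DD/day.
T = T_base + 2.885 = 5.1 + 2.885 = 7.985 ≈ 8.0 °C.

8.0 °C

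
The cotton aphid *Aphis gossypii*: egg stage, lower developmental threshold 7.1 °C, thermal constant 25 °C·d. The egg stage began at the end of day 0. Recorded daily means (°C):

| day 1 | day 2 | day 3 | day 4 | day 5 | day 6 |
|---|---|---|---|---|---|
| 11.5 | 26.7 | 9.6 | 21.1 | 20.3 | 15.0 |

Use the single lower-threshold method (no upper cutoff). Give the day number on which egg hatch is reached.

day 3

Daily DD above 7.1 °C: 4.4, 19.6, 2.5, 14.0, 13.2, 7.9.
Cumulative: 4.4, 24.0, 26.5, 40.5, 53.7, 61.6.
The total first reaches 25 DD on day 3.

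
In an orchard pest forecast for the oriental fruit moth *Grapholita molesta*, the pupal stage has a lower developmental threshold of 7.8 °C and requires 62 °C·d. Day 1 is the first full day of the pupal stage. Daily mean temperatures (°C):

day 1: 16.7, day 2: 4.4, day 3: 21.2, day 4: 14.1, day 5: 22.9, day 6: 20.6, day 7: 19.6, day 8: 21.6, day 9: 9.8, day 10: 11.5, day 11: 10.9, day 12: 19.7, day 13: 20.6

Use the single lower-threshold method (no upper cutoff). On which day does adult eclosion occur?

day 7

Daily DD above 7.8 °C: 8.9, 0.0, 13.4, 6.3, 15.1, 12.8, 11.8, 13.8, 2.0, 3.7, 3.1, 11.9, 12.8.
Cumulative: 8.9, 8.9, 22.3, 28.6, 43.7, 56.5, 68.3, 82.1, 84.1, 87.8, 90.9, 102.8, 115.6.
The total first reaches 62 DD on day 7.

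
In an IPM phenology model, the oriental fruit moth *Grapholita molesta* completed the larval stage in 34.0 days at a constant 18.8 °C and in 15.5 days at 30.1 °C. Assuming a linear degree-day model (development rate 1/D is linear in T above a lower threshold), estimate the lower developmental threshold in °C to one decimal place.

9.3 °C

Equal thermal constants: D₁(T₁ − T_b) = D₂(T₂ − T_b).
34.0·(18.8 − T_b) = 15.5·(30.1 − T_b)
T_b = (34.0·18.8 − 15.5·30.1) / (34.0 − 15.5) = 172.65 / 18.5 = 9.332 °C ≈ 9.3 °C.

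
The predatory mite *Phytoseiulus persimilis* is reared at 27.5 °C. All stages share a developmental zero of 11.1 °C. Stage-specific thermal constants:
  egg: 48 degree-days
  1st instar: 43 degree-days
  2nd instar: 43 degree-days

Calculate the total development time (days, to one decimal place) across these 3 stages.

Daily accumulation at 27.5 °C = 27.5 − 11.1 = 16.4 DD/day.
Total K = 48 + 43 + 43 = 134 DD.
Total duration = 134 / 16.4 = 8.171 ≈ 8.2 days.

8.2 days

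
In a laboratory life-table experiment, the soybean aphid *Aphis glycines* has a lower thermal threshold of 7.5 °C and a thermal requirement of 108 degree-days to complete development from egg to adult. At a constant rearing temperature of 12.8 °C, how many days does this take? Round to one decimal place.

Daily accumulation = 12.8 − 7.5 = 5.3 DD/day.
Duration = 108 / 5.3 = 20.377 ≈ 20.4 days.

20.4 days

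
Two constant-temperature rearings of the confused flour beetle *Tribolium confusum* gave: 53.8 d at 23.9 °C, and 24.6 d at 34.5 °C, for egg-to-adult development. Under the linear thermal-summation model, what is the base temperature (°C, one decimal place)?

Equal thermal constants: D₁(T₁ − T_b) = D₂(T₂ − T_b).
53.8·(23.9 − T_b) = 24.6·(34.5 − T_b)
T_b = (53.8·23.9 − 24.6·34.5) / (53.8 − 24.6) = 437.12 / 29.2 = 14.970 °C ≈ 15.0 °C.

15.0 °C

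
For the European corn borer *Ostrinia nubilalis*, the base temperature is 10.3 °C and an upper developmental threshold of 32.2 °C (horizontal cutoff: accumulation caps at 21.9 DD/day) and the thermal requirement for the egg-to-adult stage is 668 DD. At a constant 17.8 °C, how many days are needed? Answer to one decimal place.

89.1 days

Daily accumulation = 17.8 − 10.3 = 7.5 DD/day.
Duration = 668 / 7.5 = 89.067 ≈ 89.1 days.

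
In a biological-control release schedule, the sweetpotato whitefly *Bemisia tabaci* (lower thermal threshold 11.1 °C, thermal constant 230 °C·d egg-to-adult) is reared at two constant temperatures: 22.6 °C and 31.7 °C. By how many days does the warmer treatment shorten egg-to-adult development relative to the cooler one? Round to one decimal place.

At 22.6 °C: 230 / (22.6 − 11.1) = 230 / 11.5 = 20.000 d.
At 31.7 °C: 230 / (31.7 − 11.1) = 230 / 20.6 = 11.165 d.
Difference = |20.000 − 11.165| = 8.835 ≈ 8.8 days.

8.8 days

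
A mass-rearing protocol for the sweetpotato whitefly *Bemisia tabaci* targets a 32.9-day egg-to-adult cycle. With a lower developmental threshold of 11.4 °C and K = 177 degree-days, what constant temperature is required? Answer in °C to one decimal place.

Required daily accumulation = 177 / 32.9 = 5.380 DD/day.
T = T_base + 5.380 = 11.4 + 5.380 = 16.780 ≈ 16.8 °C.

16.8 °C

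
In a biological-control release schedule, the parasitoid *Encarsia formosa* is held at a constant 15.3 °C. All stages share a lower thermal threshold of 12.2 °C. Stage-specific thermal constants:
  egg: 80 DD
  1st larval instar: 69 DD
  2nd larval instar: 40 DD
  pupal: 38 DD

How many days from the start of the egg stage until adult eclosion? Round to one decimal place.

73.2 days

Daily accumulation at 15.3 °C = 15.3 − 12.2 = 3.1 DD/day.
Total K = 80 + 69 + 40 + 38 = 227 DD.
Total duration = 227 / 3.1 = 73.226 ≈ 73.2 days.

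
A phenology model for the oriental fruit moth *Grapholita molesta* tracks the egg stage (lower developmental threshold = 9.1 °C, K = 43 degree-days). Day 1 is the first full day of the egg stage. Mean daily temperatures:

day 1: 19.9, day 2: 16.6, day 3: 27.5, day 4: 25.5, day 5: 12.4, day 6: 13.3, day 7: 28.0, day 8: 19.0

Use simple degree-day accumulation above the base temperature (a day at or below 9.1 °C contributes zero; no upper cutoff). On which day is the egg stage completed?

day 4

Daily DD above 9.1 °C: 10.8, 7.5, 18.4, 16.4, 3.3, 4.2, 18.9, 9.9.
Cumulative: 10.8, 18.3, 36.7, 53.1, 56.4, 60.6, 79.5, 89.4.
The total first reaches 43 DD on day 4.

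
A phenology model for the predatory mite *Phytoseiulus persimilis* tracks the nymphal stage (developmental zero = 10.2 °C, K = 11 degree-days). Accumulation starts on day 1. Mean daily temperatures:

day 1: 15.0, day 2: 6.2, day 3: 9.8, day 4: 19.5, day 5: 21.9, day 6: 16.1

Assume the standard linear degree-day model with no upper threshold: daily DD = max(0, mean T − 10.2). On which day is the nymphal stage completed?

Daily DD above 10.2 °C: 4.8, 0.0, 0.0, 9.3, 11.7, 5.9.
Cumulative: 4.8, 4.8, 4.8, 14.1, 25.8, 31.7.
The total first reaches 11 DD on day 4.

day 4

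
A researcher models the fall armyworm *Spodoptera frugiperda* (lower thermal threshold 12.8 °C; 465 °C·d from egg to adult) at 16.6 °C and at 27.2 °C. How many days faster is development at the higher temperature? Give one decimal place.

At 16.6 °C: 465 / (16.6 − 12.8) = 465 / 3.8 = 122.368 d.
At 27.2 °C: 465 / (27.2 − 12.8) = 465 / 14.4 = 32.292 d.
Difference = |122.368 − 32.292| = 90.077 ≈ 90.1 days.

90.1 days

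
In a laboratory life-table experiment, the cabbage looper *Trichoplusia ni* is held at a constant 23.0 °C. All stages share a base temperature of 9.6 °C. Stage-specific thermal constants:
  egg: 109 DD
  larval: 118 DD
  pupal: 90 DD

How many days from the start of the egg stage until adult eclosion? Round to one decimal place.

Daily accumulation at 23.0 °C = 23.0 − 9.6 = 13.4 DD/day.
Total K = 109 + 118 + 90 = 317 DD.
Total duration = 317 / 13.4 = 23.657 ≈ 23.7 days.

23.7 days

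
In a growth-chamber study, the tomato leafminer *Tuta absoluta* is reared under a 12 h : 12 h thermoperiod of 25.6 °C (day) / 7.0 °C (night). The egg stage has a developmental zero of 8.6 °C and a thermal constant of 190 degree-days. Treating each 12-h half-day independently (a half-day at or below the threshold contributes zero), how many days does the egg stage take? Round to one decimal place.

22.4 days

Day half: max(0, 25.6 − 8.6) × 0.5 = 17.0 × 0.5 = 8.50 DD.
Night half: max(0, 7.0 − 8.6) × 0.5 = 0.0 × 0.5 = 0.00 DD.
Per 24 h: 8.50 DD/day.
Duration = 190 / 8.50 = 22.353 ≈ 22.4 days.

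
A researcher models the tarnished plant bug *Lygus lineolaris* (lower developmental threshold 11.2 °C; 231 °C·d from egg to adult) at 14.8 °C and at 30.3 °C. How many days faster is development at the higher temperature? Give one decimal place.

At 14.8 °C: 231 / (14.8 − 11.2) = 231 / 3.6 = 64.167 d.
At 30.3 °C: 231 / (30.3 − 11.2) = 231 / 19.1 = 12.094 d.
Difference = |64.167 − 12.094| = 52.072 ≈ 52.1 days.

52.1 days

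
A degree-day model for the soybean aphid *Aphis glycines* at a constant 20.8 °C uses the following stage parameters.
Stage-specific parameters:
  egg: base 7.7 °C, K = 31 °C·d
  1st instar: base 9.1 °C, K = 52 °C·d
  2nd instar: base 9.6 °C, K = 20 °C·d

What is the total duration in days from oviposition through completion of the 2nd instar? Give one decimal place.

8.6 days

egg: 31 / (20.8 − 7.7) = 31 / 13.1 = 2.366 d.
1st instar: 52 / (20.8 − 9.1) = 52 / 11.7 = 4.444 d.
2nd instar: 20 / (20.8 − 9.6) = 20 / 11.2 = 1.786 d.
Sum = 8.597 ≈ 8.6 days.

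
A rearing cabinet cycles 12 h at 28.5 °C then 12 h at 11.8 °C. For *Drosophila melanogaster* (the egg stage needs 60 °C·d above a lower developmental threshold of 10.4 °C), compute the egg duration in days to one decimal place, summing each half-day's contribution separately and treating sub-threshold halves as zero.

6.2 days

Day half: max(0, 28.5 − 10.4) × 0.5 = 18.1 × 0.5 = 9.05 DD.
Night half: max(0, 11.8 − 10.4) × 0.5 = 1.4 × 0.5 = 0.70 DD.
Per 24 h: 9.75 DD/day.
Duration = 60 / 9.75 = 6.154 ≈ 6.2 days.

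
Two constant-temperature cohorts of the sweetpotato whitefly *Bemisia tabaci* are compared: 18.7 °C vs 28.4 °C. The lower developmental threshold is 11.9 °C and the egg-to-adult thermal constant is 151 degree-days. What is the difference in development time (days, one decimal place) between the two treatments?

At 18.7 °C: 151 / (18.7 − 11.9) = 151 / 6.8 = 22.206 d.
At 28.4 °C: 151 / (28.4 − 11.9) = 151 / 16.5 = 9.152 d.
Difference = |22.206 − 9.152| = 13.054 ≈ 13.1 days.

13.1 days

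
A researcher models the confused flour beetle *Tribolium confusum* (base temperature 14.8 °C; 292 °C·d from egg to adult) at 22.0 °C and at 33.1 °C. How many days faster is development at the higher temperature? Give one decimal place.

At 22.0 °C: 292 / (22.0 − 14.8) = 292 / 7.2 = 40.556 d.
At 33.1 °C: 292 / (33.1 − 14.8) = 292 / 18.3 = 15.956 d.
Difference = |40.556 − 15.956| = 24.599 ≈ 24.6 days.

24.6 days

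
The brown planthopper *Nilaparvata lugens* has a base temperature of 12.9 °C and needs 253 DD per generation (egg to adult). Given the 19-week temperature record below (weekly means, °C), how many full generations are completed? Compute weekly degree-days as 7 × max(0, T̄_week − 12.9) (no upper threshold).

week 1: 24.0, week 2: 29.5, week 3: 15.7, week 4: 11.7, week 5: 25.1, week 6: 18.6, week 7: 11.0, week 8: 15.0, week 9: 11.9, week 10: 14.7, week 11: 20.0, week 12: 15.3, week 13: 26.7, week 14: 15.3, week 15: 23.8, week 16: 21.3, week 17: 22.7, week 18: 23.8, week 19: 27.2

3 generations

Weekly DD (7 × max(0, T̄ − 12.9)): 77.7, 116.2, 19.6, 0.0, 85.4, 39.9, 0.0, 14.7, 0.0, 12.6, 49.7, 16.8, 96.6, 16.8, 76.3, 58.8, 68.6, 76.3, 100.1.
Season total = 926.1 DD.
Complete generations = ⌊926.1 / 253⌋ = 3.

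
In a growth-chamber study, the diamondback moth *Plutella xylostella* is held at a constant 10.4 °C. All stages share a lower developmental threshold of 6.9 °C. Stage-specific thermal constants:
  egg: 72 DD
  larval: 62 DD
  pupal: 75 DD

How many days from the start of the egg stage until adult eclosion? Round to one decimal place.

59.7 days

Daily accumulation at 10.4 °C = 10.4 − 6.9 = 3.5 DD/day.
Total K = 72 + 62 + 75 = 209 DD.
Total duration = 209 / 3.5 = 59.714 ≈ 59.7 days.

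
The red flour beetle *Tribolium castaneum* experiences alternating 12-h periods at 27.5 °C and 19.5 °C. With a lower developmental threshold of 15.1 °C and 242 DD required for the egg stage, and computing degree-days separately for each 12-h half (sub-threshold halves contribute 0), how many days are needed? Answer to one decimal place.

Day half: max(0, 27.5 − 15.1) × 0.5 = 12.4 × 0.5 = 6.20 DD.
Night half: max(0, 19.5 − 15.1) × 0.5 = 4.4 × 0.5 = 2.20 DD.
Per 24 h: 8.40 DD/day.
Duration = 242 / 8.40 = 28.810 ≈ 28.8 days.

28.8 days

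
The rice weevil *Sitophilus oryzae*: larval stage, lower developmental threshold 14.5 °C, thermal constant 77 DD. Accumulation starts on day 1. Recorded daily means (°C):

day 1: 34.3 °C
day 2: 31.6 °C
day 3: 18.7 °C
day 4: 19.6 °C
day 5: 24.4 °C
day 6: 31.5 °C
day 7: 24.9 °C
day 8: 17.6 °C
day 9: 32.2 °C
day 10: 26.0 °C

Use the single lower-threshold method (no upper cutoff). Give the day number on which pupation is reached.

day 7

Daily DD above 14.5 °C: 19.8, 17.1, 4.2, 5.1, 9.9, 17.0, 10.4, 3.1, 17.7, 11.5.
Cumulative: 19.8, 36.9, 41.1, 46.2, 56.1, 73.1, 83.5, 86.6, 104.3, 115.8.
The total first reaches 77 DD on day 7.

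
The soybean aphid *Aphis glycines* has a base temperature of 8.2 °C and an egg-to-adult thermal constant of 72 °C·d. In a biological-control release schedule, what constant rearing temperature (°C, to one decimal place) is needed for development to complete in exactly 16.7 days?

Required daily accumulation = 72 / 16.7 = 4.311 DD/day.
T = T_base + 4.311 = 8.2 + 4.311 = 12.511 ≈ 12.5 °C.

12.5 °C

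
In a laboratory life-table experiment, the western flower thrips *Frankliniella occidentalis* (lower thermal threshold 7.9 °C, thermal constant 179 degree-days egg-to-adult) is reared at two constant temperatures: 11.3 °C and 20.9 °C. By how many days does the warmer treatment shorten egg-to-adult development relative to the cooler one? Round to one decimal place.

At 11.3 °C: 179 / (11.3 − 7.9) = 179 / 3.4 = 52.647 d.
At 20.9 °C: 179 / (20.9 − 7.9) = 179 / 13.0 = 13.769 d.
Difference = |52.647 − 13.769| = 38.878 ≈ 38.9 days.

38.9 days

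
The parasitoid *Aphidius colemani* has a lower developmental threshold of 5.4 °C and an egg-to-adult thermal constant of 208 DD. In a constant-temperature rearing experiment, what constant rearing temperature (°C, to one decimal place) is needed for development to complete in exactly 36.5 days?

11.1 °C

Required daily accumulation = 208 / 36.5 = 5.699 DD/day.
T = T_base + 5.699 = 5.4 + 5.699 = 11.099 ≈ 11.1 °C.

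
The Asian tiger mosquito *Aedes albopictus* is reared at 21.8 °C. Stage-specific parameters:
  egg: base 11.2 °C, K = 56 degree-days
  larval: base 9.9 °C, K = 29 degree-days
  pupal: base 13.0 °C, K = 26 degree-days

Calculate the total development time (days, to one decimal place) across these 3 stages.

egg: 56 / (21.8 − 11.2) = 56 / 10.6 = 5.283 d.
larval: 29 / (21.8 − 9.9) = 29 / 11.9 = 2.437 d.
pupal: 26 / (21.8 − 13.0) = 26 / 8.8 = 2.955 d.
Sum = 10.675 ≈ 10.7 days.

10.7 days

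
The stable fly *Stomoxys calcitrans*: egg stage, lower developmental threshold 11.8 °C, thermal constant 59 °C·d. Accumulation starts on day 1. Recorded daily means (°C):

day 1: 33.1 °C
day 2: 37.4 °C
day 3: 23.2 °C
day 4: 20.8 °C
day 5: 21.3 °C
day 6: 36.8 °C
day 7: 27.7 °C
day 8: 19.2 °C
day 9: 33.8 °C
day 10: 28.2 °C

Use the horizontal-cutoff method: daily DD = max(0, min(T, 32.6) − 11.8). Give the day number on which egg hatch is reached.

Daily DD above 11.8 °C (capped at 20.8): 20.8, 20.8, 11.4, 9.0, 9.5, 20.8, 15.9, 7.4, 20.8, 16.4.
Cumulative: 20.8, 41.6, 53.0, 62.0, 71.5, 92.3, 108.2, 115.6, 136.4, 152.8.
The total first reaches 59 DD on day 4.

day 4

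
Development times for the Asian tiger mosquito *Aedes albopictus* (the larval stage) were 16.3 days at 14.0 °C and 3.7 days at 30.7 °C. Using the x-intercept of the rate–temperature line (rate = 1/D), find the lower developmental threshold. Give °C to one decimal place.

9.1 °C

Under the model K = D·(T − T_b), so D₁·(T₁ − T_b) = D₂·(T₂ − T_b).
16.3·(14.0 − T_b) = 3.7·(30.7 − T_b)
T_b = (16.3·14.0 − 3.7·30.7) / (16.3 − 3.7) = 114.61 / 12.6 = 9.096 °C ≈ 9.1 °C.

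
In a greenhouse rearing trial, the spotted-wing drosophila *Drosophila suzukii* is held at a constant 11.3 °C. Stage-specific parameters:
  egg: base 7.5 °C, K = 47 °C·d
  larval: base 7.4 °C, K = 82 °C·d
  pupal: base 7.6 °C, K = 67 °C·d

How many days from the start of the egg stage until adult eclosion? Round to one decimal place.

51.5 days

egg: 47 / (11.3 − 7.5) = 47 / 3.8 = 12.368 d.
larval: 82 / (11.3 − 7.4) = 82 / 3.9 = 21.026 d.
pupal: 67 / (11.3 − 7.6) = 67 / 3.7 = 18.108 d.
Sum = 51.502 ≈ 51.5 days.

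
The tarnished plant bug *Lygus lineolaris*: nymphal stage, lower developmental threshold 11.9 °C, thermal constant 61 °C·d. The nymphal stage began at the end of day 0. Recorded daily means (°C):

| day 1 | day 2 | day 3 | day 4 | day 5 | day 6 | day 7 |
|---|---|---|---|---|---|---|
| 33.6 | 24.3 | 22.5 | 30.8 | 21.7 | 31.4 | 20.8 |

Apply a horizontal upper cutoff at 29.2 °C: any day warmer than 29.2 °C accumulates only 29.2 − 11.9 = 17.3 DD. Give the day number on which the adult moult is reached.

day 5

Daily DD above 11.9 °C (capped at 17.3): 17.3, 12.4, 10.6, 17.3, 9.8, 17.3, 8.9.
Cumulative: 17.3, 29.7, 40.3, 57.6, 67.4, 84.7, 93.6.
The total first reaches 61 DD on day 5.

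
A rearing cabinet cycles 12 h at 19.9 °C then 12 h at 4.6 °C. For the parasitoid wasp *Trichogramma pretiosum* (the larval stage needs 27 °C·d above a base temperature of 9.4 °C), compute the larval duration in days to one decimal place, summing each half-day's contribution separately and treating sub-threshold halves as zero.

5.1 days

Day half: max(0, 19.9 − 9.4) × 0.5 = 10.5 × 0.5 = 5.25 DD.
Night half: max(0, 4.6 − 9.4) × 0.5 = 0.0 × 0.5 = 0.00 DD.
Per 24 h: 5.25 DD/day.
Duration = 27 / 5.25 = 5.143 ≈ 5.1 days.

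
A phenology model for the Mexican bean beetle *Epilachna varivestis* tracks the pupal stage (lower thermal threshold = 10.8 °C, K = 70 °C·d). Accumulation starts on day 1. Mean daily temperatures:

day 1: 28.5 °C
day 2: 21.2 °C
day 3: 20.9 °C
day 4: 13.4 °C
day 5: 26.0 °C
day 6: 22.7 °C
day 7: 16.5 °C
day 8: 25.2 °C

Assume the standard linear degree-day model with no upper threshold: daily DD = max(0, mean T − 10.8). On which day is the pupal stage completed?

Daily DD above 10.8 °C: 17.7, 10.4, 10.1, 2.6, 15.2, 11.9, 5.7, 14.4.
Cumulative: 17.7, 28.1, 38.2, 40.8, 56.0, 67.9, 73.6, 88.0.
The total first reaches 70 DD on day 7.

day 7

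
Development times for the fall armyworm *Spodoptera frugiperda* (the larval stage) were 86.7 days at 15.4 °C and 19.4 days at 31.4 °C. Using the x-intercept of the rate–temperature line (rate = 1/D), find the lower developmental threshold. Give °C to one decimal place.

Under the model K = D·(T − T_b), so D₁·(T₁ − T_b) = D₂·(T₂ − T_b).
86.7·(15.4 − T_b) = 19.4·(31.4 − T_b)
T_b = (86.7·15.4 − 19.4·31.4) / (86.7 − 19.4) = 726.02 / 67.3 = 10.788 °C ≈ 10.8 °C.

10.8 °C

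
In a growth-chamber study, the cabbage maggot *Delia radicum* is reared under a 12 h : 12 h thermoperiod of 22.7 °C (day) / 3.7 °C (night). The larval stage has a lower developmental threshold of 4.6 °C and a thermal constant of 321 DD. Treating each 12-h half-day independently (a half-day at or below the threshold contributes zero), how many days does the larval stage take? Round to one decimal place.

Day half: max(0, 22.7 − 4.6) × 0.5 = 18.1 × 0.5 = 9.05 DD.
Night half: max(0, 3.7 − 4.6) × 0.5 = 0.0 × 0.5 = 0.00 DD.
Per 24 h: 9.05 DD/day.
Duration = 321 / 9.05 = 35.470 ≈ 35.5 days.

35.5 days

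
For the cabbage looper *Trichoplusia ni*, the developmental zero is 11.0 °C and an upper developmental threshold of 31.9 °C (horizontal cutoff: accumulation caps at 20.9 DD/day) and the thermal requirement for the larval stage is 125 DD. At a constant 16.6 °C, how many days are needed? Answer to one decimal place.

Daily accumulation = 16.6 − 11.0 = 5.6 DD/day.
Duration = 125 / 5.6 = 22.321 ≈ 22.3 days.

22.3 days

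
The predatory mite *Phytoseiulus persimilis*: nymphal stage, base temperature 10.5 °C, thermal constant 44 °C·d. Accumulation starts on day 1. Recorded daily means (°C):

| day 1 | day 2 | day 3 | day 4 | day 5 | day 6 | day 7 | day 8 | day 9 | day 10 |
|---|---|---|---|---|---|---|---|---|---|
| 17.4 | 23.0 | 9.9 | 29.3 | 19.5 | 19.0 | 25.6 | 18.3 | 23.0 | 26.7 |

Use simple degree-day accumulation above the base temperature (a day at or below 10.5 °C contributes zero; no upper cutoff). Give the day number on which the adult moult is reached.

day 5

Daily DD above 10.5 °C: 6.9, 12.5, 0.0, 18.8, 9.0, 8.5, 15.1, 7.8, 12.5, 16.2.
Cumulative: 6.9, 19.4, 19.4, 38.2, 47.2, 55.7, 70.8, 78.6, 91.1, 107.3.
The total first reaches 44 DD on day 5.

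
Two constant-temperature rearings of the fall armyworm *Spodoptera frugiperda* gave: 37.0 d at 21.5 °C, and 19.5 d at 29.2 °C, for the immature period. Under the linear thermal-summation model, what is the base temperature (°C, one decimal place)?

12.9 °C

Linear rate model ⇒ the product D·(T − T_b) is constant across temperatures.
37.0·(21.5 − T_b) = 19.5·(29.2 − T_b)
T_b = (37.0·21.5 − 19.5·29.2) / (37.0 − 19.5) = 226.10 / 17.5 = 12.920 °C ≈ 12.9 °C.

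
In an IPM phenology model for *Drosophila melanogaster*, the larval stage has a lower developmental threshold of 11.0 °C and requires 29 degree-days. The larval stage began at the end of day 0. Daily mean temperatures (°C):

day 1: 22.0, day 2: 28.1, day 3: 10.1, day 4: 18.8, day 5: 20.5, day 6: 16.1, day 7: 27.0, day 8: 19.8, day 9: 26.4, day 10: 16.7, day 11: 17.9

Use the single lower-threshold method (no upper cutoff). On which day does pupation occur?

Daily DD above 11.0 °C: 11.0, 17.1, 0.0, 7.8, 9.5, 5.1, 16.0, 8.8, 15.4, 5.7, 6.9.
Cumulative: 11.0, 28.1, 28.1, 35.9, 45.4, 50.5, 66.5, 75.3, 90.7, 96.4, 103.3.
The total first reaches 29 DD on day 4.

day 4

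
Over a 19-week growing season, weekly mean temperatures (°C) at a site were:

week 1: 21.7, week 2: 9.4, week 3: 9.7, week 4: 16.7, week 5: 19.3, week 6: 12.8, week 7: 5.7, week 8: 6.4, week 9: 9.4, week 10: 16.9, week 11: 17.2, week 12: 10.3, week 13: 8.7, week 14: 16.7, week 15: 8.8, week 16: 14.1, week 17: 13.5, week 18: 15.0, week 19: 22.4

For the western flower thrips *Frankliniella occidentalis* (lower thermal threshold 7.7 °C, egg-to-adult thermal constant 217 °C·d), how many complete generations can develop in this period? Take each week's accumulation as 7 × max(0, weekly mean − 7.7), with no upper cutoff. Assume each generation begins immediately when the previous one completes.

Weekly DD (7 × max(0, T̄ − 7.7)): 98.0, 11.9, 14.0, 63.0, 81.2, 35.7, 0.0, 0.0, 11.9, 64.4, 66.5, 18.2, 7.0, 63.0, 7.7, 44.8, 40.6, 51.1, 102.9.
Season total = 781.9 DD.
Complete generations = ⌊781.9 / 217⌋ = 3.

3 generations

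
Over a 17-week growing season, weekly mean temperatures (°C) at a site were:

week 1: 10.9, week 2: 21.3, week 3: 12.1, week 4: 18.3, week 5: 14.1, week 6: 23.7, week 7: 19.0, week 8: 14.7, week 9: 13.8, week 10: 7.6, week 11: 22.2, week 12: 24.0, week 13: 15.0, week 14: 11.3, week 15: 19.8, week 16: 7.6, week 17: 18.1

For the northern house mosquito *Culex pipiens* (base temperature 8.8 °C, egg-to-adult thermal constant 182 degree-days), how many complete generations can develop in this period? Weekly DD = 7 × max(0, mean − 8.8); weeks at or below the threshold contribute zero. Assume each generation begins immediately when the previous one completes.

Weekly DD (7 × max(0, T̄ − 8.8)): 14.7, 87.5, 23.1, 66.5, 37.1, 104.3, 71.4, 41.3, 35.0, 0.0, 93.8, 106.4, 43.4, 17.5, 77.0, 0.0, 65.1.
Season total = 884.1 DD.
Complete generations = ⌊884.1 / 182⌋ = 4.

4 generations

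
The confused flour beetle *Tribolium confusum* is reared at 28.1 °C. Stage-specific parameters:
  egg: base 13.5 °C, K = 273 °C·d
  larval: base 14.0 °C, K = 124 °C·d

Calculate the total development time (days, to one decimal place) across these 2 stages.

egg: 273 / (28.1 − 13.5) = 273 / 14.6 = 18.699 d.
larval: 124 / (28.1 − 14.0) = 124 / 14.1 = 8.794 d.
Sum = 27.493 ≈ 27.5 days.

27.5 days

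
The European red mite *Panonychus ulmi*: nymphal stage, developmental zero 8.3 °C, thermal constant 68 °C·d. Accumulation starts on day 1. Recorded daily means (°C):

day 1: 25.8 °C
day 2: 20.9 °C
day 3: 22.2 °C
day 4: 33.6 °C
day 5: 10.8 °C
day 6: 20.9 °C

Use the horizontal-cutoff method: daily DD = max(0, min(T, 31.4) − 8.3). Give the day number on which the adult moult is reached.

day 5

Daily DD above 8.3 °C (capped at 23.1): 17.5, 12.6, 13.9, 23.1, 2.5, 12.6.
Cumulative: 17.5, 30.1, 44.0, 67.1, 69.6, 82.2.
The total first reaches 68 DD on day 5.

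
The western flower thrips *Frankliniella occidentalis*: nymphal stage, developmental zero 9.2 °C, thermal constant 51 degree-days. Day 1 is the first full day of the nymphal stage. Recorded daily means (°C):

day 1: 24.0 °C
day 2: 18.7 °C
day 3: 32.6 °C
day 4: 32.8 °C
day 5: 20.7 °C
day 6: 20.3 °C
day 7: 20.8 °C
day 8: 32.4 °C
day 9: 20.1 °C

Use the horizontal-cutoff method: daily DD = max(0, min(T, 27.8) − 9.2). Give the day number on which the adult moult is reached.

Daily DD above 9.2 °C (capped at 18.6): 14.8, 9.5, 18.6, 18.6, 11.5, 11.1, 11.6, 18.6, 10.9.
Cumulative: 14.8, 24.3, 42.9, 61.5, 73.0, 84.1, 95.7, 114.3, 125.2.
The total first reaches 51 DD on day 4.

day 4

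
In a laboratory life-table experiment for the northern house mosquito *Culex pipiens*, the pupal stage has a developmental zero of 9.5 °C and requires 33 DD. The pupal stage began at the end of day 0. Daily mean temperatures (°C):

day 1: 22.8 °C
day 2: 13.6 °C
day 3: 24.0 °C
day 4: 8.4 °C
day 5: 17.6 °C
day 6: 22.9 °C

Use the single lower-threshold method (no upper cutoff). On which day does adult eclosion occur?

day 5

Daily DD above 9.5 °C: 13.3, 4.1, 14.5, 0.0, 8.1, 13.4.
Cumulative: 13.3, 17.4, 31.9, 31.9, 40.0, 53.4.
The total first reaches 33 DD on day 5.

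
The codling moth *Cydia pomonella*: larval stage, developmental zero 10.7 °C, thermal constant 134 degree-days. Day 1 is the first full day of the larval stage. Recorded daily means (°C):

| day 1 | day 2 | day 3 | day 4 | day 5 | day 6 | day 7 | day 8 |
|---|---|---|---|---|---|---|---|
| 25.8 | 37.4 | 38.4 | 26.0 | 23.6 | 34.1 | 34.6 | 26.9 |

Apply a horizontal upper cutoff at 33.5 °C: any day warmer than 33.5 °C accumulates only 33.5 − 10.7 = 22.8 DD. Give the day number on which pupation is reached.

day 7

Daily DD above 10.7 °C (capped at 22.8): 15.1, 22.8, 22.8, 15.3, 12.9, 22.8, 22.8, 16.2.
Cumulative: 15.1, 37.9, 60.7, 76.0, 88.9, 111.7, 134.5, 150.7.
The total first reaches 134 DD on day 7.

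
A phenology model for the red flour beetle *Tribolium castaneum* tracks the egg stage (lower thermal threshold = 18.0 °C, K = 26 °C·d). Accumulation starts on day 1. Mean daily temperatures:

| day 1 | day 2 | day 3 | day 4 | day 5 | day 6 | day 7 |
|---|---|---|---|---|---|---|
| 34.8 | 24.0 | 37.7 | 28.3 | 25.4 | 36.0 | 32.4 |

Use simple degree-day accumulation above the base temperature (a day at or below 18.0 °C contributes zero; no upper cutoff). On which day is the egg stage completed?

Daily DD above 18.0 °C: 16.8, 6.0, 19.7, 10.3, 7.4, 18.0, 14.4.
Cumulative: 16.8, 22.8, 42.5, 52.8, 60.2, 78.2, 92.6.
The total first reaches 26 DD on day 3.

day 3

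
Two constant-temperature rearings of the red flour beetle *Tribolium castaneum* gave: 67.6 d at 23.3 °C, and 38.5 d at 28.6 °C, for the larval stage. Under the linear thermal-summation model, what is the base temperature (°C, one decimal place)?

Under the model K = D·(T − T_b), so D₁·(T₁ − T_b) = D₂·(T₂ − T_b).
67.6·(23.3 − T_b) = 38.5·(28.6 − T_b)
T_b = (67.6·23.3 − 38.5·28.6) / (67.6 − 38.5) = 473.98 / 29.1 = 16.288 °C ≈ 16.3 °C.

16.3 °C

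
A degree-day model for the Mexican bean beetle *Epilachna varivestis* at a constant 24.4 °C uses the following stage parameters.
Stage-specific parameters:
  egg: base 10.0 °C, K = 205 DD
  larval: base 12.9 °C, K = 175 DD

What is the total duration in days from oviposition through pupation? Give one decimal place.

egg: 205 / (24.4 − 10.0) = 205 / 14.4 = 14.236 d.
larval: 175 / (24.4 − 12.9) = 175 / 11.5 = 15.217 d.
Sum = 29.454 ≈ 29.5 days.

29.5 days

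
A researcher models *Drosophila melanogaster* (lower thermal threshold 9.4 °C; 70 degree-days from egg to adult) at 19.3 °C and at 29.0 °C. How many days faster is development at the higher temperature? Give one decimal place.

At 19.3 °C: 70 / (19.3 − 9.4) = 70 / 9.9 = 7.071 d.
At 29.0 °C: 70 / (29.0 − 9.4) = 70 / 19.6 = 3.571 d.
Difference = |7.071 − 3.571| = 3.499 ≈ 3.5 days.

3.5 days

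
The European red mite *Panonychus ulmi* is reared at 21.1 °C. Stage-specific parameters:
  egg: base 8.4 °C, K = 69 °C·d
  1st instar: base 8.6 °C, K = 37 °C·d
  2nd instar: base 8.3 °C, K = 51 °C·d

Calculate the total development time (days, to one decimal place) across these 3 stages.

egg: 69 / (21.1 − 8.4) = 69 / 12.7 = 5.433 d.
1st instar: 37 / (21.1 − 8.6) = 37 / 12.5 = 2.960 d.
2nd instar: 51 / (21.1 − 8.3) = 51 / 12.8 = 3.984 d.
Sum = 12.377 ≈ 12.4 days.

12.4 days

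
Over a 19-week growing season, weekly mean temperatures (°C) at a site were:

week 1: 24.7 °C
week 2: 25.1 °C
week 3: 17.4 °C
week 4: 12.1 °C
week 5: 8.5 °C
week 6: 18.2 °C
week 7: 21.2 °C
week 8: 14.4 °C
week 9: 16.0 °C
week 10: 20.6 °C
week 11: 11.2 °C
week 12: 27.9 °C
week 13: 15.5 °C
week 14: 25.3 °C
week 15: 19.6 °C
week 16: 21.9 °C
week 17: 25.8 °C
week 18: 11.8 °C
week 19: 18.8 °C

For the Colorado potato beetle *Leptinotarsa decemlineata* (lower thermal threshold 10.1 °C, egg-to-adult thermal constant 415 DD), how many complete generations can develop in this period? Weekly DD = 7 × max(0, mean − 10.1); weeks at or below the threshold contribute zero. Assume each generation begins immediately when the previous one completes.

2 generations

Weekly DD (7 × max(0, T̄ − 10.1)): 102.2, 105.0, 51.1, 14.0, 0.0, 56.7, 77.7, 30.1, 41.3, 73.5, 7.7, 124.6, 37.8, 106.4, 66.5, 82.6, 109.9, 11.9, 60.9.
Season total = 1159.9 DD.
Complete generations = ⌊1159.9 / 415⌋ = 2.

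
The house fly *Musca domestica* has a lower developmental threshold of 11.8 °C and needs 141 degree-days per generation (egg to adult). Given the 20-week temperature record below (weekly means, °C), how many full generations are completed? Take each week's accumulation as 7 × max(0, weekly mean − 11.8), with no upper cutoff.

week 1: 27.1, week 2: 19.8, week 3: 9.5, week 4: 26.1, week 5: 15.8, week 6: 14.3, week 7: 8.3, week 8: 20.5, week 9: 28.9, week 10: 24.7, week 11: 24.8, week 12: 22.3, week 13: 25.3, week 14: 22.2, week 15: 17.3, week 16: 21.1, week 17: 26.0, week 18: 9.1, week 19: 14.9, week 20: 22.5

8 generations

Weekly DD (7 × max(0, T̄ − 11.8)): 107.1, 56.0, 0.0, 100.1, 28.0, 17.5, 0.0, 60.9, 119.7, 90.3, 91.0, 73.5, 94.5, 72.8, 38.5, 65.1, 99.4, 0.0, 21.7, 74.9.
Season total = 1211.0 DD.
Complete generations = ⌊1211.0 / 141⌋ = 8.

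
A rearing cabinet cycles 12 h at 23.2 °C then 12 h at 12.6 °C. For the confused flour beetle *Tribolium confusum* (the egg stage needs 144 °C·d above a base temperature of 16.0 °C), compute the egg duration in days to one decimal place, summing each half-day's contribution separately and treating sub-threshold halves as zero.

40.0 days

Day half: max(0, 23.2 − 16.0) × 0.5 = 7.2 × 0.5 = 3.60 DD.
Night half: max(0, 12.6 − 16.0) × 0.5 = 0.0 × 0.5 = 0.00 DD.
Per 24 h: 3.60 DD/day.
Duration = 144 / 3.60 = 40.000 ≈ 40.0 days.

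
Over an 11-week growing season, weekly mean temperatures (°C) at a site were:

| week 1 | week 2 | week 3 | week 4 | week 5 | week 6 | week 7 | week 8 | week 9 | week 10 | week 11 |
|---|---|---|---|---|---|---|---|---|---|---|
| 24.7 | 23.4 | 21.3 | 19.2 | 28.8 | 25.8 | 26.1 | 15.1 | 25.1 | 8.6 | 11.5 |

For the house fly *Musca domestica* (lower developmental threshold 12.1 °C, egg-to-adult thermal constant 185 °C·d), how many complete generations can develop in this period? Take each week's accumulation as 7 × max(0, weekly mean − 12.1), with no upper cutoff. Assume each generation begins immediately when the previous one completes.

3 generations

Weekly DD (7 × max(0, T̄ − 12.1)): 88.2, 79.1, 64.4, 49.7, 116.9, 95.9, 98.0, 21.0, 91.0, 0.0, 0.0.
Season total = 704.2 DD.
Complete generations = ⌊704.2 / 185⌋ = 3.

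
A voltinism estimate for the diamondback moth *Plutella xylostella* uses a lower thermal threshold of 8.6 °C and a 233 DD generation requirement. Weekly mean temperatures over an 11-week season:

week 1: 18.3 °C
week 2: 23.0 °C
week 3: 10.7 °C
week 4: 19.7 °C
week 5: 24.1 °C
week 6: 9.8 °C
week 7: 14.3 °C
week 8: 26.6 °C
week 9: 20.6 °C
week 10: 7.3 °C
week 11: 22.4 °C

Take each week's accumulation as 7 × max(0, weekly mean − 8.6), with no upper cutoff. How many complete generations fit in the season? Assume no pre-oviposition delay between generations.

3 generations

Weekly DD (7 × max(0, T̄ − 8.6)): 67.9, 100.8, 14.7, 77.7, 108.5, 8.4, 39.9, 126.0, 84.0, 0.0, 96.6.
Season total = 724.5 DD.
Complete generations = ⌊724.5 / 233⌋ = 3.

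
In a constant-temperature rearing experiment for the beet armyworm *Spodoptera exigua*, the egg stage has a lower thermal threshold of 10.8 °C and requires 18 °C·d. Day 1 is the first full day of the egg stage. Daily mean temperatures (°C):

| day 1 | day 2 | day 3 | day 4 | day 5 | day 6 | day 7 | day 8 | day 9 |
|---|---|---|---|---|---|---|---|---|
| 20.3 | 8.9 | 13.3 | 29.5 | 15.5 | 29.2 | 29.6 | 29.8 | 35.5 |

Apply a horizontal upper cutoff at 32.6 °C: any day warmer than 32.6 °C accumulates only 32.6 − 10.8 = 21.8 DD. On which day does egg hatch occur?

Daily DD above 10.8 °C (capped at 21.8): 9.5, 0.0, 2.5, 18.7, 4.7, 18.4, 18.8, 19.0, 21.8.
Cumulative: 9.5, 9.5, 12.0, 30.7, 35.4, 53.8, 72.6, 91.6, 113.4.
The total first reaches 18 DD on day 4.

day 4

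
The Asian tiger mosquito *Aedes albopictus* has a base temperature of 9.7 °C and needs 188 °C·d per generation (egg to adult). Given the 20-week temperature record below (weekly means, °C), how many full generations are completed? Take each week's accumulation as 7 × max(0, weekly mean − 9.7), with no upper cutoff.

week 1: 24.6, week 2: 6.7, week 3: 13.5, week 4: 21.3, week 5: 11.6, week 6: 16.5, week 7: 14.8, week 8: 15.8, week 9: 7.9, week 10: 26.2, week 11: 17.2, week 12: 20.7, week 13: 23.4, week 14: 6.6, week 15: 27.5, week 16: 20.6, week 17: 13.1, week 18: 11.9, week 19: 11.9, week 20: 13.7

Weekly DD (7 × max(0, T̄ − 9.7)): 104.3, 0.0, 26.6, 81.2, 13.3, 47.6, 35.7, 42.7, 0.0, 115.5, 52.5, 77.0, 95.9, 0.0, 124.6, 76.3, 23.8, 15.4, 15.4, 28.0.
Season total = 975.8 DD.
Complete generations = ⌊975.8 / 188⌋ = 5.

5 generations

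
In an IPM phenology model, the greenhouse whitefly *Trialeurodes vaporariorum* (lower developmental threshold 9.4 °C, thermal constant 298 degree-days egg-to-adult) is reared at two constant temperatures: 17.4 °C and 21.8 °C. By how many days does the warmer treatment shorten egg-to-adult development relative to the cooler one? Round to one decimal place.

13.2 days

At 17.4 °C: 298 / (17.4 − 9.4) = 298 / 8.0 = 37.250 d.
At 21.8 °C: 298 / (21.8 − 9.4) = 298 / 12.4 = 24.032 d.
Difference = |37.250 − 24.032| = 13.218 ≈ 13.2 days.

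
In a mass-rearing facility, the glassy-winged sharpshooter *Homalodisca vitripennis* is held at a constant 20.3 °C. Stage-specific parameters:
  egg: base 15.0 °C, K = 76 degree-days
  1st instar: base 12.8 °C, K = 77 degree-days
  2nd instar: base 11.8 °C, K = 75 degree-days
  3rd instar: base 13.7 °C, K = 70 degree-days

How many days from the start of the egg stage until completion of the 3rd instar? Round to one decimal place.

44.0 days

egg: 76 / (20.3 − 15.0) = 76 / 5.3 = 14.340 d.
1st instar: 77 / (20.3 − 12.8) = 77 / 7.5 = 10.267 d.
2nd instar: 75 / (20.3 − 11.8) = 75 / 8.5 = 8.824 d.
3rd instar: 70 / (20.3 − 13.7) = 70 / 6.6 = 10.606 d.
Sum = 44.036 ≈ 44.0 days.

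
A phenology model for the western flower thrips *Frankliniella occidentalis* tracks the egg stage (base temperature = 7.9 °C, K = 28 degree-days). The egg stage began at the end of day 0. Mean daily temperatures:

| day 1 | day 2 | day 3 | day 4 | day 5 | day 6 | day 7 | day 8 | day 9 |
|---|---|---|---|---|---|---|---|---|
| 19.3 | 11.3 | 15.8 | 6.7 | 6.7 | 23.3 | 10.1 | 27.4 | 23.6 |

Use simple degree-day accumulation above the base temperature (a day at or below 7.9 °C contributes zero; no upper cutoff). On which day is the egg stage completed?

Daily DD above 7.9 °C: 11.4, 3.4, 7.9, 0.0, 0.0, 15.4, 2.2, 19.5, 15.7.
Cumulative: 11.4, 14.8, 22.7, 22.7, 22.7, 38.1, 40.3, 59.8, 75.5.
The total first reaches 28 DD on day 6.

day 6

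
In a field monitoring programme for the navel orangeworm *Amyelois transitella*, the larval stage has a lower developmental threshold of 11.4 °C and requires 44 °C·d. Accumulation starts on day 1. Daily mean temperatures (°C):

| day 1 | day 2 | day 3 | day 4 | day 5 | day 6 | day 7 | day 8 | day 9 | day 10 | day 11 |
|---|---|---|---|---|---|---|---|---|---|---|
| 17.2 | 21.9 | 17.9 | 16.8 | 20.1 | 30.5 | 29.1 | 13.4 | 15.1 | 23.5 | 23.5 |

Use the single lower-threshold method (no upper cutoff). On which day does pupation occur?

Daily DD above 11.4 °C: 5.8, 10.5, 6.5, 5.4, 8.7, 19.1, 17.7, 2.0, 3.7, 12.1, 12.1.
Cumulative: 5.8, 16.3, 22.8, 28.2, 36.9, 56.0, 73.7, 75.7, 79.4, 91.5, 103.6.
The total first reaches 44 DD on day 6.

day 6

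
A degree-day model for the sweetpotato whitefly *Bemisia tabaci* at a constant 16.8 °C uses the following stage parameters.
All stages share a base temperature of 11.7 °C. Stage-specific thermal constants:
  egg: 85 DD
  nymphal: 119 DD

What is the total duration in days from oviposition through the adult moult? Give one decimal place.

Daily accumulation at 16.8 °C = 16.8 − 11.7 = 5.1 DD/day.
Total K = 85 + 119 = 204 DD.
Total duration = 204 / 5.1 = 40.000 ≈ 40.0 days.

40.0 days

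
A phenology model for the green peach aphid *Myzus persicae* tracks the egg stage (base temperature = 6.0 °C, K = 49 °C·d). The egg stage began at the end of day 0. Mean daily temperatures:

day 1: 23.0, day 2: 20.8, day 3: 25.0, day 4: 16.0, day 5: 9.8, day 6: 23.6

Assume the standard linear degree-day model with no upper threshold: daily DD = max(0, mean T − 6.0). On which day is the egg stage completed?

day 3

Daily DD above 6.0 °C: 17.0, 14.8, 19.0, 10.0, 3.8, 17.6.
Cumulative: 17.0, 31.8, 50.8, 60.8, 64.6, 82.2.
The total first reaches 49 DD on day 3.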